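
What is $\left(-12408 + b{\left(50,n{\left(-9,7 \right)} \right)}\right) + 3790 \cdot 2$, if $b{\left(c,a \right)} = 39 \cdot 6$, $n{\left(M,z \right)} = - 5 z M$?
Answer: $-4594$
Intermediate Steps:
$n{\left(M,z \right)} = - 5 M z$
$b{\left(c,a \right)} = 234$
$\left(-12408 + b{\left(50,n{\left(-9,7 \right)} \right)}\right) + 3790 \cdot 2 = \left(-12408 + 234\right) + 3790 \cdot 2 = -12174 + 7580 = -4594$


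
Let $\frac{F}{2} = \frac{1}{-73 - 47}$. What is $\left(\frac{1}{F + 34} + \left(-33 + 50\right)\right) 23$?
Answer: $\frac{798629}{2039} \approx 391.68$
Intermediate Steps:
$F = - \frac{1}{60}$ ($F = \frac{2}{-73 - 47} = \frac{2}{-120} = 2 \left(- \frac{1}{120}\right) = - \frac{1}{60} \approx -0.016667$)
$\left(\frac{1}{F + 34} + \left(-33 + 50\right)\right) 23 = \left(\frac{1}{- \frac{1}{60} + 34} + \left(-33 + 50\right)\right) 23 = \left(\frac{1}{\frac{2039}{60}} + 17\right) 23 = \left(\frac{60}{2039} + 17\right) 23 = \frac{34723}{2039} \cdot 23 = \frac{798629}{2039}$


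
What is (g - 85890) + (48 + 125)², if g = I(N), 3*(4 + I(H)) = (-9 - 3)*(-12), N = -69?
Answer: -55917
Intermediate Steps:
I(H) = 44 (I(H) = -4 + ((-9 - 3)*(-12))/3 = -4 + (-12*(-12))/3 = -4 + (⅓)*144 = -4 + 48 = 44)
g = 44
(g - 85890) + (48 + 125)² = (44 - 85890) + (48 + 125)² = -85846 + 173² = -85846 + 29929 = -55917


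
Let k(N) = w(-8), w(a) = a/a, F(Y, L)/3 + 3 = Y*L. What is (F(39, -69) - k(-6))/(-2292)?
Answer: 8083/2292 ≈ 3.5266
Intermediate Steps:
F(Y, L) = -9 + 3*L*Y (F(Y, L) = -9 + 3*(Y*L) = -9 + 3*(L*Y) = -9 + 3*L*Y)
w(a) = 1
k(N) = 1
(F(39, -69) - k(-6))/(-2292) = ((-9 + 3*(-69)*39) - 1*1)/(-2292) = ((-9 - 8073) - 1)*(-1/2292) = (-8082 - 1)*(-1/2292) = -8083*(-1/2292) = 8083/2292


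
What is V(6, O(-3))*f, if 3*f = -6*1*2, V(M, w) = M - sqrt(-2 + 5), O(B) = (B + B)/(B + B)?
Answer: -24 + 4*sqrt(3) ≈ -17.072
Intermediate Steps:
O(B) = 1 (O(B) = (2*B)/((2*B)) = (2*B)*(1/(2*B)) = 1)
V(M, w) = M - sqrt(3)
f = -4 (f = (-6*1*2)/3 = (-6*2)/3 = (1/3)*(-12) = -4)
V(6, O(-3))*f = (6 - sqrt(3))*(-4) = -24 + 4*sqrt(3)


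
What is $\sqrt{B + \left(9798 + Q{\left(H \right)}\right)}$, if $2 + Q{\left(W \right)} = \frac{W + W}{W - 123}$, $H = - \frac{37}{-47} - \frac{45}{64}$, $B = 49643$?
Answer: $\frac{\sqrt{8125371286641593}}{369731} \approx 243.8$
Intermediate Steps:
$H = \frac{253}{3008}$ ($H = \left(-37\right) \left(- \frac{1}{47}\right) - \frac{45}{64} = \frac{37}{47} - \frac{45}{64} = \frac{253}{3008} \approx 0.084109$)
$Q{\left(W \right)} = -2 + \frac{2 W}{-123 + W}$ ($Q{\left(W \right)} = -2 + \frac{W + W}{W - 123} = -2 + \frac{2 W}{-123 + W}$)
$\sqrt{B + \left(9798 + Q{\left(H \right)}\right)} = \sqrt{49643 + \left(9798 + \frac{246}{-123 + \frac{253}{3008}}\right)} = \sqrt{49643 + \left(9798 + \frac{246}{- \frac{369731}{3008}}\right)} = \sqrt{49643 + \left(9798 + 246 \left(- \frac{3008}{369731}\right)\right)} = \sqrt{49643 + \left(9798 - \frac{739968}{369731}\right)} = \sqrt{49643 + \frac{3621884370}{369731}} = \sqrt{\frac{21976440403}{369731}} = \frac{\sqrt{8125371286641593}}{369731}$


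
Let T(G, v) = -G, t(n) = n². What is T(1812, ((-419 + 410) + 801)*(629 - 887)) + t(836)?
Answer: 697084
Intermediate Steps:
T(1812, ((-419 + 410) + 801)*(629 - 887)) + t(836) = -1*1812 + 836² = -1812 + 698896 = 697084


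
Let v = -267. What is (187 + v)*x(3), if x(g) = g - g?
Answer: 0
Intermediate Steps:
x(g) = 0
(187 + v)*x(3) = (187 - 267)*0 = -80*0 = 0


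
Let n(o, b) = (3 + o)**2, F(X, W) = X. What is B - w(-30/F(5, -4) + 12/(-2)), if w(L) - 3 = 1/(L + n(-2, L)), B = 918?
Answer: 10066/11 ≈ 915.09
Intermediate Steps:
w(L) = 3 + 1/(1 + L) (w(L) = 3 + 1/(L + (3 - 2)**2) = 3 + 1/(L + 1**2) = 3 + 1/(L + 1) = 3 + 1/(1 + L))
B - w(-30/F(5, -4) + 12/(-2)) = 918 - (4 + 3*(-30/5 + 12/(-2)))/(1 + (-30/5 + 12/(-2))) = 918 - (4 + 3*(-30*1/5 + 12*(-1/2)))/(1 + (-30*1/5 + 12*(-1/2))) = 918 - (4 + 3*(-6 - 6))/(1 + (-6 - 6)) = 918 - (4 + 3*(-12))/(1 - 12) = 918 - (4 - 36)/(-11) = 918 - (-1)*(-32)/11 = 918 - 1*32/11 = 918 - 32/11 = 10066/11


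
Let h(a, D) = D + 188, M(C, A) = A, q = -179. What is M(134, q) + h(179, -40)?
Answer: -31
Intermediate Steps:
h(a, D) = 188 + D
M(134, q) + h(179, -40) = -179 + (188 - 40) = -179 + 148 = -31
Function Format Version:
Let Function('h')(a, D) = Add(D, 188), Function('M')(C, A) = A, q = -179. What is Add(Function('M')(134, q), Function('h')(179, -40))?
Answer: -31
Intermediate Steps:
Function('h')(a, D) = Add(188, D)
Add(Function('M')(134, q), Function('h')(179, -40)) = Add(-179, Add(188, -40)) = Add(-179, 148) = -31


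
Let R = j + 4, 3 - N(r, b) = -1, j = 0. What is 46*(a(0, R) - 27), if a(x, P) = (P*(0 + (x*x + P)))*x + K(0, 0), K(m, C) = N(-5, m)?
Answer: -1058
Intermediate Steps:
N(r, b) = 4 (N(r, b) = 3 - 1*(-1) = 3 + 1 = 4)
K(m, C) = 4
R = 4 (R = 0 + 4 = 4)
a(x, P) = 4 + P*x*(P + x**2) (a(x, P) = (P*(0 + (x*x + P)))*x + 4 = (P*(0 + (x**2 + P)))*x + 4 = (P*(0 + (P + x**2)))*x + 4 = (P*(P + x**2))*x + 4 = P*x*(P + x**2) + 4 = 4 + P*x*(P + x**2))
46*(a(0, R) - 27) = 46*((4 + 4*0**3 + 0*4**2) - 27) = 46*((4 + 4*0 + 0*16) - 27) = 46*((4 + 0 + 0) - 27) = 46*(4 - 27) = 46*(-23) = -1058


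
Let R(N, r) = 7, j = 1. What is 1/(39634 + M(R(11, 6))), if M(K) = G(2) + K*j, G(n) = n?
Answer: 1/39643 ≈ 2.5225e-5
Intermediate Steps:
M(K) = 2 + K (M(K) = 2 + K*1 = 2 + K)
1/(39634 + M(R(11, 6))) = 1/(39634 + (2 + 7)) = 1/(39634 + 9) = 1/39643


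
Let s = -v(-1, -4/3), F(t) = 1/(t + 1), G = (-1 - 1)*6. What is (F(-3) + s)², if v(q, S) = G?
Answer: 529/4 ≈ 132.25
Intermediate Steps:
G = -12 (G = -2*6 = -12)
v(q, S) = -12
F(t) = 1/(1 + t)
s = 12 (s = -1*(-12) = 12)
(F(-3) + s)² = (1/(1 - 3) + 12)² = (1/(-2) + 12)² = (-½ + 12)² = (23/2)² = 529/4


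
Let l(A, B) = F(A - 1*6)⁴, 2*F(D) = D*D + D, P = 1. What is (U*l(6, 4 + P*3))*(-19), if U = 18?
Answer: 0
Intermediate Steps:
F(D) = D/2 + D²/2 (F(D) = (D*D + D)/2 = (D² + D)/2 = (D + D²)/2 = D/2 + D²/2)
l(A, B) = (-6 + A)⁴*(-5 + A)⁴/16 (l(A, B) = ((A - 1*6)*(1 + (A - 1*6))/2)⁴ = ((A - 6)*(1 + (A - 6))/2)⁴ = ((-6 + A)*(1 + (-6 + A))/2)⁴ = ((-6 + A)*(-5 + A)/2)⁴ = (-6 + A)⁴*(-5 + A)⁴/16)
(U*l(6, 4 + P*3))*(-19) = (18*((-6 + 6)⁴*(-5 + 6)⁴/16))*(-19) = (18*((1/16)*0⁴*1⁴))*(-19) = (18*((1/16)*0*1))*(-19) = (18*0)*(-19) = 0*(-19) = 0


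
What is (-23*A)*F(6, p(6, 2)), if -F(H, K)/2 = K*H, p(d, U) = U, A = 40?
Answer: 22080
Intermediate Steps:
F(H, K) = -2*H*K (F(H, K) = -2*K*H = -2*H*K)
(-23*A)*F(6, p(6, 2)) = (-23*40)*(-2*6*2) = -920*(-24) = 22080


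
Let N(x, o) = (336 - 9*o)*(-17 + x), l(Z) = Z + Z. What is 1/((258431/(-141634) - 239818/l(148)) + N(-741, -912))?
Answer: -10480916/67886612017979 ≈ -1.5439e-7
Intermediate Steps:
l(Z) = 2*Z
N(x, o) = (-17 + x)*(336 - 9*o)
1/((258431/(-141634) - 239818/l(148)) + N(-741, -912)) = 1/((258431/(-141634) - 239818/(2*148)) + (-5712 + 153*(-912) + 336*(-741) - 9*(-912)*(-741))) = 1/((258431*(-1/141634) - 239818/296) + (-5712 - 139536 - 248976 - 6082128)) = 1/((-258431/141634 - 239818*1/296) - 6476352) = 1/((-258431/141634 - 119909/148) - 6476352) = 1/(-8510719547/10480916 - 6476352) = 1/(-67886612017979/10480916) = -10480916/67886612017979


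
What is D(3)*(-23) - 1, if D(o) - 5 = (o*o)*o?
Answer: -737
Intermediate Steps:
D(o) = 5 + o³ (D(o) = 5 + (o*o)*o = 5 + o²*o = 5 + o³)
D(3)*(-23) - 1 = (5 + 3³)*(-23) - 1 = (5 + 27)*(-23) - 1 = 32*(-23) - 1 = -736 - 1 = -737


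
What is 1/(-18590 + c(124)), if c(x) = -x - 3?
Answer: -1/18717 ≈ -5.3427e-5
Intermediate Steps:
c(x) = -3 - x
1/(-18590 + c(124)) = 1/(-18590 + (-3 - 1*124)) = 1/(-18590 + (-3 - 124)) = 1/(-18590 - 127) = 1/(-18717) = -1/18717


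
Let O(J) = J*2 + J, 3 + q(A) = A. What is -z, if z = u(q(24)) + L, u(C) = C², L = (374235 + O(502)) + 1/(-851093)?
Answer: -320165866925/851093 ≈ -3.7618e+5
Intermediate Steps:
q(A) = -3 + A
O(J) = 3*J (O(J) = 2*J + J = 3*J)
L = 319790534912/851093 (L = (374235 + 3*502) + 1/(-851093) = (374235 + 1506) - 1/851093 = 375741 - 1/851093 = 319790534912/851093 ≈ 3.7574e+5)
z = 320165866925/851093 (z = (-3 + 24)² + 319790534912/851093 = 21² + 319790534912/851093 = 441 + 319790534912/851093 = 320165866925/851093 ≈ 3.7618e+5)
-z = -1*320165866925/851093 = -320165866925/851093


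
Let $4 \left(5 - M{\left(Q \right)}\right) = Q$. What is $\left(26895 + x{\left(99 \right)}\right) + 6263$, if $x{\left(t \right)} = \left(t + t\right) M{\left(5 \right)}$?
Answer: $\frac{67801}{2} \approx 33901.0$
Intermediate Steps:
$M{\left(Q \right)} = 5 - \frac{Q}{4}$
$x{\left(t \right)} = \frac{15 t}{2}$ ($x{\left(t \right)} = \left(t + t\right) \left(5 - \frac{5}{4}\right) = 2 t \left(5 - \frac{5}{4}\right) = 2 t \frac{15}{4} = \frac{15 t}{2}$)
$\left(26895 + x{\left(99 \right)}\right) + 6263 = \left(26895 + \frac{15}{2} \cdot 99\right) + 6263 = \left(26895 + \frac{1485}{2}\right) + 6263 = \frac{55275}{2} + 6263 = \frac{67801}{2}$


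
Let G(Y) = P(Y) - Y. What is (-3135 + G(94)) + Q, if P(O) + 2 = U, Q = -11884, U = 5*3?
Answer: -15100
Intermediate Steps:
U = 15
P(O) = 13 (P(O) = -2 + 15 = 13)
G(Y) = 13 - Y
(-3135 + G(94)) + Q = (-3135 + (13 - 1*94)) - 11884 = (-3135 + (13 - 94)) - 11884 = (-3135 - 81) - 11884 = -3216 - 11884 = -15100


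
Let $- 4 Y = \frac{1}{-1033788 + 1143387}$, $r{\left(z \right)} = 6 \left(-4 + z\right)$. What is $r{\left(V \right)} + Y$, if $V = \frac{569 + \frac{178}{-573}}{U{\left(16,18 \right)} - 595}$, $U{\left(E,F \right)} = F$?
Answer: $- \frac{1445254065863}{48314307972} \approx -29.914$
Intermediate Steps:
$V = - \frac{325859}{330621}$ ($V = \frac{569 + \frac{178}{-573}}{18 - 595} = \frac{569 + 178 \left(- \frac{1}{573}\right)}{-577} = \left(569 - \frac{178}{573}\right) \left(- \frac{1}{577}\right) = \frac{325859}{573} \left(- \frac{1}{577}\right) = - \frac{325859}{330621} \approx -0.9856$)
$r{\left(z \right)} = -24 + 6 z$
$Y = - \frac{1}{438396}$ ($Y = - \frac{1}{4 \left(-1033788 + 1143387\right)} = - \frac{1}{4 \cdot 109599} = \left(- \frac{1}{4}\right) \frac{1}{109599} = - \frac{1}{438396} \approx -2.281 \cdot 10^{-6}$)
$r{\left(V \right)} + Y = \left(-24 + 6 \left(- \frac{325859}{330621}\right)\right) - \frac{1}{438396} = \left(-24 - \frac{651718}{110207}\right) - \frac{1}{438396} = - \frac{3296686}{110207} - \frac{1}{438396} = - \frac{1445254065863}{48314307972}$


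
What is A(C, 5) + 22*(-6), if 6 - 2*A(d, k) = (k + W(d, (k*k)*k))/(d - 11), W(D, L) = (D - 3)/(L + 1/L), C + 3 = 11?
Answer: -12015769/93756 ≈ -128.16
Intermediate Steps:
C = 8 (C = -3 + 11 = 8)
W(D, L) = (-3 + D)/(L + 1/L)
A(d, k) = 3 - (k + k³*(-3 + d)/(1 + k⁶))/(2*(-11 + d)) (A(d, k) = 3 - (k + ((k*k)*k)*(-3 + d)/(1 + ((k*k)*k)²))/(2*(d - 11)) = 3 - (k + (k²*k)*(-3 + d)/(1 + (k²*k)²))/(2*(-11 + d)) = 3 - (k + k³*(-3 + d)/(1 + (k³)²))/(2*(-11 + d)) = 3 - (k + k³*(-3 + d)/(1 + k⁶))/(2*(-11 + d)))
A(C, 5) + 22*(-6) = (5³*(3 - 1*8) - (1 + 5⁶)*(66 + 5 - 6*8))/(2*(1 + 5⁶)*(-11 + 8)) + 22*(-6) = (½)*(125*(3 - 8) - (1 + 15625)*(66 + 5 - 48))/((1 + 15625)*(-3)) - 132 = (½)*(-⅓)*(125*(-5) - 1*15626*23)/15626 - 132 = (½)*(1/15626)*(-⅓)*(-625 - 359398) - 132 = (½)*(1/15626)*(-⅓)*(-360023) - 132 = 360023/93756 - 132 = -12015769/93756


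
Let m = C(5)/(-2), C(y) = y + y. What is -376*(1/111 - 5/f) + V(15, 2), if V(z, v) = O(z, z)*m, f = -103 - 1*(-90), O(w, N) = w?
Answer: -321793/1443 ≈ -223.00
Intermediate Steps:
C(y) = 2*y
f = -13 (f = -103 + 90 = -13)
m = -5 (m = (2*5)/(-2) = 10*(-1/2) = -5)
V(z, v) = -5*z (V(z, v) = z*(-5) = -5*z)
-376*(1/111 - 5/f) + V(15, 2) = -376*(1/111 - 5/(-13)) - 5*15 = -376*(1*(1/111) - 5*(-1/13)) - 75 = -376*(1/111 + 5/13) - 75 = -376*568/1443 - 75 = -213568/1443 - 75 = -321793/1443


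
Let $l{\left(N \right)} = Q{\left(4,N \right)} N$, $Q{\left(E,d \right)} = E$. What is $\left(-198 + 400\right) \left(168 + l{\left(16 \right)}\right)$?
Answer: $46864$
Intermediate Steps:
$l{\left(N \right)} = 4 N$
$\left(-198 + 400\right) \left(168 + l{\left(16 \right)}\right) = \left(-198 + 400\right) \left(168 + 4 \cdot 16\right) = 202 \left(168 + 64\right) = 202 \cdot 232 = 46864$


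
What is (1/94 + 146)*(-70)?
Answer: -480375/47 ≈ -10221.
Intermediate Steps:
(1/94 + 146)*(-70) = (13725/94)*(-70) = -480375/47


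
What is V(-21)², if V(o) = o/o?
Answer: 1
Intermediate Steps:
V(o) = 1
V(-21)² = 1² = 1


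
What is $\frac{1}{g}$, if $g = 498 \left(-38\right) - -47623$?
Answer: $\frac{1}{28699} \approx 3.4844 \cdot 10^{-5}$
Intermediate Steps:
$g = 28699$ ($g = -18924 + 47623 = 28699$)
$\frac{1}{g} = \frac{1}{28699}$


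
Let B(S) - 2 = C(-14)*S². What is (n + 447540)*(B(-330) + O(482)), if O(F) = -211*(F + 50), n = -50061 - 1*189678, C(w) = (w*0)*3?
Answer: -23325662250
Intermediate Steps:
C(w) = 0 (C(w) = 0*3 = 0)
n = -239739 (n = -50061 - 189678 = -239739)
O(F) = -10550 - 211*F (O(F) = -211*(50 + F) = -10550 - 211*F)
B(S) = 2 (B(S) = 2 + 0*S² = 2 + 0 = 2)
(n + 447540)*(B(-330) + O(482)) = (-239739 + 447540)*(2 + (-10550 - 211*482)) = 207801*(2 + (-10550 - 101702)) = 207801*(2 - 112252) = 207801*(-112250) = -23325662250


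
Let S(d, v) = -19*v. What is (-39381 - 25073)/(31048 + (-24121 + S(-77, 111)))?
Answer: -32227/2409 ≈ -13.378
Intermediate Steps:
(-39381 - 25073)/(31048 + (-24121 + S(-77, 111))) = (-39381 - 25073)/(31048 + (-24121 - 19*111)) = -64454/(31048 + (-24121 - 2109)) = -64454/(31048 - 26230) = -64454/4818 = -64454*1/4818 = -32227/2409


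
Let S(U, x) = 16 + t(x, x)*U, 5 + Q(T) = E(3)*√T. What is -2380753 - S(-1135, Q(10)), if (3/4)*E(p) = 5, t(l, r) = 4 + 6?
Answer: -2369419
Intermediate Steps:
t(l, r) = 10
E(p) = 20/3 (E(p) = (4/3)*5 = 20/3)
Q(T) = -5 + 20*√T/3
S(U, x) = 16 + 10*U
-2380753 - S(-1135, Q(10)) = -2380753 - (16 + 10*(-1135)) = -2380753 - (16 - 11350) = -2380753 - 1*(-11334) = -2380753 + 11334 = -2369419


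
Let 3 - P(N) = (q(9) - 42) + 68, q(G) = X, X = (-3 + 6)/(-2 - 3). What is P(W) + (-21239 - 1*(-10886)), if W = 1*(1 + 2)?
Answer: -51877/5 ≈ -10375.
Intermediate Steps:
X = -⅗ (X = 3/(-5) = 3*(-⅕) = -⅗ ≈ -0.60000)
q(G) = -⅗
W = 3 (W = 1*3 = 3)
P(N) = -112/5 (P(N) = 3 - ((-⅗ - 42) + 68) = 3 - (-213/5 + 68) = 3 - 1*127/5 = 3 - 127/5 = -112/5)
P(W) + (-21239 - 1*(-10886)) = -112/5 + (-21239 - 1*(-10886)) = -112/5 + (-21239 + 10886) = -112/5 - 10353 = -51877/5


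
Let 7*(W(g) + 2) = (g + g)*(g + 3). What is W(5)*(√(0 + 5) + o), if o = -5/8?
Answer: -165/28 + 66*√5/7 ≈ 15.190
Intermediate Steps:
o = -5/8 (o = -5*⅛ = -5/8 ≈ -0.62500)
W(g) = -2 + 2*g*(3 + g)/7 (W(g) = -2 + ((g + g)*(g + 3))/7 = -2 + ((2*g)*(3 + g))/7 = -2 + (2*g*(3 + g))/7 = -2 + 2*g*(3 + g)/7)
W(5)*(√(0 + 5) + o) = (-2 + (2/7)*5² + (6/7)*5)*(√(0 + 5) - 5/8) = (-2 + (2/7)*25 + 30/7)*(√5 - 5/8) = (-2 + 50/7 + 30/7)*(-5/8 + √5) = 66*(-5/8 + √5)/7 = -165/28 + 66*√5/7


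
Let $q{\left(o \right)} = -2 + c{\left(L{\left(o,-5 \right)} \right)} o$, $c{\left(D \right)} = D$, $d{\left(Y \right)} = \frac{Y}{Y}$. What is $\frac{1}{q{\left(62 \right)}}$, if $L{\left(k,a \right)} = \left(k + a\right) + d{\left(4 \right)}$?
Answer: $\frac{1}{3594} \approx 0.00027824$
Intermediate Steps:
$d{\left(Y \right)} = 1$
$L{\left(k,a \right)} = 1 + a + k$ ($L{\left(k,a \right)} = \left(k + a\right) + 1 = \left(a + k\right) + 1 = 1 + a + k$)
$q{\left(o \right)} = -2 + o \left(-4 + o\right)$ ($q{\left(o \right)} = -2 + \left(1 - 5 + o\right) o = -2 + \left(-4 + o\right) o = -2 + o \left(-4 + o\right)$)
$\frac{1}{q{\left(62 \right)}} = \frac{1}{-2 + 62 \left(-4 + 62\right)} = \frac{1}{-2 + 62 \cdot 58} = \frac{1}{-2 + 3596} = \frac{1}{3594}$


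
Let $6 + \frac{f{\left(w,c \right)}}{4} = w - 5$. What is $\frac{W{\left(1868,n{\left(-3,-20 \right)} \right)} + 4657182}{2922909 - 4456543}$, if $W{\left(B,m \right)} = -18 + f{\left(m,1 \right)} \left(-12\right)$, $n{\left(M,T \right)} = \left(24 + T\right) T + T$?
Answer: $- \frac{2331246}{766817} \approx -3.0402$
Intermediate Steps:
$n{\left(M,T \right)} = T + T \left(24 + T\right)$ ($n{\left(M,T \right)} = T \left(24 + T\right) + T = T + T \left(24 + T\right)$)
$f{\left(w,c \right)} = -44 + 4 w$ ($f{\left(w,c \right)} = -24 + 4 \left(w - 5\right) = -24 + 4 \left(-5 + w\right) = -24 + \left(-20 + 4 w\right) = -44 + 4 w$)
$W{\left(B,m \right)} = 510 - 48 m$ ($W{\left(B,m \right)} = -18 + \left(-44 + 4 m\right) \left(-12\right) = -18 - \left(-528 + 48 m\right) = 510 - 48 m$)
$\frac{W{\left(1868,n{\left(-3,-20 \right)} \right)} + 4657182}{2922909 - 4456543} = \frac{\left(510 - 48 \left(- 20 \left(25 - 20\right)\right)\right) + 4657182}{2922909 - 4456543} = \frac{\left(510 - 48 \left(\left(-20\right) 5\right)\right) + 4657182}{-1533634} = \left(\left(510 - -4800\right) + 4657182\right) \left(- \frac{1}{1533634}\right) = \left(\left(510 + 4800\right) + 4657182\right) \left(- \frac{1}{1533634}\right) = \left(5310 + 4657182\right) \left(- \frac{1}{1533634}\right) = 4662492 \left(- \frac{1}{1533634}\right) = - \frac{2331246}{766817}$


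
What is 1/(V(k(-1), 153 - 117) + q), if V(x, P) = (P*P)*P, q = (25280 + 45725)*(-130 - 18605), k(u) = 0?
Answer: -1/1330232019 ≈ -7.5175e-10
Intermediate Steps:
q = -1330278675 (q = 71005*(-18735) = -1330278675)
V(x, P) = P**3 (V(x, P) = P**2*P = P**3)
1/(V(k(-1), 153 - 117) + q) = 1/((153 - 117)**3 - 1330278675) = 1/(36**3 - 1330278675) = 1/(46656 - 1330278675) = 1/(-1330232019) = -1/1330232019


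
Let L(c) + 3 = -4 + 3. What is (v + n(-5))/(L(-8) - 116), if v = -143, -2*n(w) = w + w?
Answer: 23/20 ≈ 1.1500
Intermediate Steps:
n(w) = -w (n(w) = -(w + w)/2 = -w)
L(c) = -4 (L(c) = -3 + (-4 + 3) = -3 - 1 = -4)
(v + n(-5))/(L(-8) - 116) = (-143 - 1*(-5))/(-4 - 116) = (-143 + 5)/(-120) = -1/120*(-138) = 23/20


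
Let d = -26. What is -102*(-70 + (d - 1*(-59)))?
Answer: 3774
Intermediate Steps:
-102*(-70 + (d - 1*(-59))) = -102*(-70 + (-26 - 1*(-59))) = -102*(-70 + (-26 + 59)) = -102*(-70 + 33) = -102*(-37) = 3774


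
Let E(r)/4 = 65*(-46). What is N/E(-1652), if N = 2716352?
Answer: -339544/1495 ≈ -227.12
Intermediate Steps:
E(r) = -11960 (E(r) = 4*(65*(-46)) = 4*(-2990) = -11960)
N/E(-1652) = 2716352/(-11960) = 2716352*(-1/11960) = -339544/1495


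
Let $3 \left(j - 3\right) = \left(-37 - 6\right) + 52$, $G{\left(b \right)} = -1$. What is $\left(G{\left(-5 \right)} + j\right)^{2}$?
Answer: $25$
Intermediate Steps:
$j = 6$ ($j = 3 + \frac{\left(-37 - 6\right) + 52}{3} = 3 + \frac{-43 + 52}{3} = 3 + \frac{1}{3} \cdot 9 = 3 + 3 = 6$)
$\left(G{\left(-5 \right)} + j\right)^{2} = \left(-1 + 6\right)^{2} = 5^{2} = 25$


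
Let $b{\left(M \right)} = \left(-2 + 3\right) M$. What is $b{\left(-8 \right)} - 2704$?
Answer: $-2712$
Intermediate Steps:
$b{\left(M \right)} = M$ ($b{\left(M \right)} = 1 M = M$)
$b{\left(-8 \right)} - 2704 = -8 - 2704 = -2712$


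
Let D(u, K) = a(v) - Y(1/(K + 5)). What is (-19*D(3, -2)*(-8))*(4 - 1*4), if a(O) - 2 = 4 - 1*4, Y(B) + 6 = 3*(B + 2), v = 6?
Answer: 0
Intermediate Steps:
Y(B) = 3*B (Y(B) = -6 + 3*(B + 2) = -6 + 3*(2 + B) = -6 + (6 + 3*B) = 3*B)
a(O) = 2 (a(O) = 2 + (4 - 1*4) = 2 + (4 - 4) = 2 + 0 = 2)
D(u, K) = 2 - 3/(5 + K) (D(u, K) = 2 - 3/(K + 5) = 2 - 3/(5 + K))
(-19*D(3, -2)*(-8))*(4 - 1*4) = (-19*(7 + 2*(-2))/(5 - 2)*(-8))*(4 - 1*4) = (-19*(7 - 4)/3*(-8))*(4 - 4) = (-19*3/3*(-8))*0 = (-19*1*(-8))*0 = -19*(-8)*0 = 152*0 = 0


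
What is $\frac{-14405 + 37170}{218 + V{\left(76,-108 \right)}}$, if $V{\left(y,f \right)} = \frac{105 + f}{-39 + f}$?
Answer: $\frac{1115485}{10683} \approx 104.42$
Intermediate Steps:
$V{\left(y,f \right)} = \frac{105 + f}{-39 + f}$
$\frac{-14405 + 37170}{218 + V{\left(76,-108 \right)}} = \frac{-14405 + 37170}{218 + \frac{105 - 108}{-39 - 108}} = \frac{22765}{218 + \frac{1}{-147} \left(-3\right)} = \frac{22765}{218 - - \frac{1}{49}} = \frac{22765}{218 + \frac{1}{49}} = \frac{22765}{\frac{10683}{49}} = 22765 \cdot \frac{49}{10683} = \frac{1115485}{10683}$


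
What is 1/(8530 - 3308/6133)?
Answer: 6133/52311182 ≈ 0.00011724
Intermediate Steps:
1/(8530 - 3308/6133) = 1/(52311182/6133) = 6133/52311182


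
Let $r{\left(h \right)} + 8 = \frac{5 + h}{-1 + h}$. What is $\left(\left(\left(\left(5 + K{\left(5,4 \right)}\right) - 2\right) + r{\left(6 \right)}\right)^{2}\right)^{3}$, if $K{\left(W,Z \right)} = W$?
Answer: $\frac{1771561}{15625} \approx 113.38$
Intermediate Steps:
$r{\left(h \right)} = -8 + \frac{5 + h}{-1 + h}$
$\left(\left(\left(\left(5 + K{\left(5,4 \right)}\right) - 2\right) + r{\left(6 \right)}\right)^{2}\right)^{3} = \left(\left(\left(\left(5 + 5\right) - 2\right) + \frac{13 - 42}{-1 + 6}\right)^{2}\right)^{3} = \left(\left(\left(10 - 2\right) + \frac{13 - 42}{5}\right)^{2}\right)^{3} = \left(\left(8 + \frac{1}{5} \left(-29\right)\right)^{2}\right)^{3} = \left(\left(8 - \frac{29}{5}\right)^{2}\right)^{3} = \left(\left(\frac{11}{5}\right)^{2}\right)^{3} = \left(\frac{121}{25}\right)^{3} = \frac{1771561}{15625}$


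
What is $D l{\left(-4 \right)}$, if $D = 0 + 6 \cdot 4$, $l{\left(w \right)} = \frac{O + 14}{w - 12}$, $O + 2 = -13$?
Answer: $\frac{3}{2} \approx 1.5$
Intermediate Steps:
$O = -15$ ($O = -2 - 13 = -15$)
$l{\left(w \right)} = - \frac{1}{-12 + w}$ ($l{\left(w \right)} = \frac{-15 + 14}{w - 12} = - \frac{1}{-12 + w}$)
$D = 24$ ($D = 0 + 24 = 24$)
$D l{\left(-4 \right)} = 24 \left(- \frac{1}{-12 - 4}\right) = 24 \left(- \frac{1}{-16}\right) = 24 \left(\left(-1\right) \left(- \frac{1}{16}\right)\right) = 24 \cdot \frac{1}{16} = \frac{3}{2}$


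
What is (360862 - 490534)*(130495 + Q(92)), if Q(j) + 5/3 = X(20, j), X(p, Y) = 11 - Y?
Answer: -16910828088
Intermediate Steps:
Q(j) = 28/3 - j (Q(j) = -5/3 + (11 - j) = 28/3 - j)
(360862 - 490534)*(130495 + Q(92)) = (360862 - 490534)*(130495 + (28/3 - 1*92)) = -129672*(130495 + (28/3 - 92)) = -129672*(130495 - 248/3) = -129672*391237/3 = -16910828088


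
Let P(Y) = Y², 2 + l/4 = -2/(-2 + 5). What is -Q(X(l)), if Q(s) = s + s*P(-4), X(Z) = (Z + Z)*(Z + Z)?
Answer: -69632/9 ≈ -7736.9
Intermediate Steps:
l = -32/3 (l = -8 + 4*(-2/(-2 + 5)) = -8 + 4*(-2/3) = -8 + 4*((⅓)*(-2)) = -8 + 4*(-⅔) = -8 - 8/3 = -32/3 ≈ -10.667)
X(Z) = 4*Z² (X(Z) = (2*Z)*(2*Z) = 4*Z²)
Q(s) = 17*s (Q(s) = s + s*(-4)² = s + s*16 = s + 16*s = 17*s)
-Q(X(l)) = -17*4*(-32/3)² = -17*4*(1024/9) = -17*4096/9 = -1*69632/9 = -69632/9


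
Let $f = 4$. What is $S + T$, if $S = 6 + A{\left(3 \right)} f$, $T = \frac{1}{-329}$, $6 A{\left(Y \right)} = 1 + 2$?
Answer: $\frac{2631}{329} \approx 7.997$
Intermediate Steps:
$A{\left(Y \right)} = \frac{1}{2}$ ($A{\left(Y \right)} = \frac{1 + 2}{6} = \frac{1}{6} \cdot 3 = \frac{1}{2}$)
$T = - \frac{1}{329} \approx -0.0030395$
$S = 8$ ($S = 6 + \frac{1}{2} \cdot 4 = 6 + 2 = 8$)
$S + T = 8 - \frac{1}{329} = \frac{2631}{329}$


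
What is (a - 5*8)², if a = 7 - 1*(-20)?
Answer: 169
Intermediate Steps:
a = 27 (a = 7 + 20 = 27)
(a - 5*8)² = (27 - 5*8)² = (27 - 40)² = (-13)² = 169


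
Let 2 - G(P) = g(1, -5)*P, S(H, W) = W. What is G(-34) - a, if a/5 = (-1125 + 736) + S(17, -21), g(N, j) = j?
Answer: 1882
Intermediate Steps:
G(P) = 2 + 5*P (G(P) = 2 - (-5)*P = 2 + 5*P)
a = -2050 (a = 5*((-1125 + 736) - 21) = 5*(-389 - 21) = 5*(-410) = -2050)
G(-34) - a = (2 + 5*(-34)) - 1*(-2050) = (2 - 170) + 2050 = -168 + 2050 = 1882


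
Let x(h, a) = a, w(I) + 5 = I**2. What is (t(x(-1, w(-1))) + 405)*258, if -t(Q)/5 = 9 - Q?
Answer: 87720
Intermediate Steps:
w(I) = -5 + I**2
t(Q) = -45 + 5*Q (t(Q) = -5*(9 - Q) = -45 + 5*Q)
(t(x(-1, w(-1))) + 405)*258 = ((-45 + 5*(-5 + (-1)**2)) + 405)*258 = ((-45 + 5*(-5 + 1)) + 405)*258 = ((-45 + 5*(-4)) + 405)*258 = ((-45 - 20) + 405)*258 = (-65 + 405)*258 = 340*258 = 87720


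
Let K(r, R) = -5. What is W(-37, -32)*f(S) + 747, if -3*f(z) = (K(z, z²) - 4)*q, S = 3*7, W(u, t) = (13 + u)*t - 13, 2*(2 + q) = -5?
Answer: -18891/2 ≈ -9445.5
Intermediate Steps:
q = -9/2 (q = -2 + (½)*(-5) = -2 - 5/2 = -9/2 ≈ -4.5000)
W(u, t) = -13 + t*(13 + u) (W(u, t) = t*(13 + u) - 13 = -13 + t*(13 + u))
S = 21
f(z) = -27/2 (f(z) = -(-5 - 4)*(-9)/(3*2) = -(-3)*(-9)/2 = -⅓*81/2 = -27/2)
W(-37, -32)*f(S) + 747 = (-13 + 13*(-32) - 32*(-37))*(-27/2) + 747 = (-13 - 416 + 1184)*(-27/2) + 747 = 755*(-27/2) + 747 = -20385/2 + 747 = -18891/2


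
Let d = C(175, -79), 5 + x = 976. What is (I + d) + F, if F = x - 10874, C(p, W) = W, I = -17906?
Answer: -27888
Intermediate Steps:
x = 971 (x = -5 + 976 = 971)
F = -9903 (F = 971 - 10874 = -9903)
d = -79
(I + d) + F = (-17906 - 79) - 9903 = -17985 - 9903 = -27888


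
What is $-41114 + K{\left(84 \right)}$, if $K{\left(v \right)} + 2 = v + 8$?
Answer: $-41024$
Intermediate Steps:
$K{\left(v \right)} = 6 + v$ ($K{\left(v \right)} = -2 + \left(v + 8\right) = -2 + \left(8 + v\right) = 6 + v$)
$-41114 + K{\left(84 \right)} = -41114 + \left(6 + 84\right) = -41114 + 90 = -41024$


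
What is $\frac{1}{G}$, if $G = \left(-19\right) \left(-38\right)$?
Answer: $\frac{1}{722} \approx 0.001385$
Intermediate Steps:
$G = 722$
$\frac{1}{G} = \frac{1}{722}$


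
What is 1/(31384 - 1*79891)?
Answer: -1/48507 ≈ -2.0616e-5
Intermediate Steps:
1/(31384 - 1*79891) = 1/(31384 - 79891) = 1/(-48507) = -1/48507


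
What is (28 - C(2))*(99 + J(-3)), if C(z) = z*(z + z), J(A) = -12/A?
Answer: 2060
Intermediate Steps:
C(z) = 2*z² (C(z) = z*(2*z) = 2*z²)
(28 - C(2))*(99 + J(-3)) = (28 - 2*2²)*(99 - 12/(-3)) = (28 - 2*4)*(99 - 12*(-⅓)) = (28 - 1*8)*(99 + 4) = (28 - 8)*103 = 20*103 = 2060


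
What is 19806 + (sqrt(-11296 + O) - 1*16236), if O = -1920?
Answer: 3570 + 4*I*sqrt(826) ≈ 3570.0 + 114.96*I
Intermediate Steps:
19806 + (sqrt(-11296 + O) - 1*16236) = 19806 + (sqrt(-11296 - 1920) - 1*16236) = 19806 + (sqrt(-13216) - 16236) = 19806 + (4*I*sqrt(826) - 16236) = 19806 + (-16236 + 4*I*sqrt(826)) = 3570 + 4*I*sqrt(826)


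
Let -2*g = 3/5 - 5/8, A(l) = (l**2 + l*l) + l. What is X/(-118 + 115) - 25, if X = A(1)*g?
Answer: -2001/80 ≈ -25.013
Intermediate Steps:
A(l) = l + 2*l**2 (A(l) = (l**2 + l**2) + l = 2*l**2 + l = l + 2*l**2)
g = 1/80 (g = -(3/5 - 5/8)/2 = -1/2*(-1/40) = 1/80 ≈ 0.012500)
X = 3/80 (X = (1*(1 + 2*1))*(1/80) = (1*(1 + 2))*(1/80) = (1*3)*(1/80) = 3*(1/80) = 3/80 ≈ 0.037500)
X/(-118 + 115) - 25 = 3/(80*(-118 + 115)) - 25 = (3/80)/(-3) - 25 = (3/80)*(-1/3) - 25 = -1/80 - 25 = -2001/80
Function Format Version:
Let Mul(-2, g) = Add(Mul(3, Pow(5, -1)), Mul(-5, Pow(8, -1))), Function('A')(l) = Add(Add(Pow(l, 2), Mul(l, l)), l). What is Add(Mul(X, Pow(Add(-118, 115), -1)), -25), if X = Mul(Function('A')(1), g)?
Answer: Rational(-2001, 80) ≈ -25.013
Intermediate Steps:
Function('A')(l) = Add(l, Mul(2, Pow(l, 2))) (Function('A')(l) = Add(Add(Pow(l, 2), Pow(l, 2)), l) = Add(Mul(2, Pow(l, 2)), l) = Add(l, Mul(2, Pow(l, 2))))
g = Rational(1, 80) (g = Mul(Rational(-1, 2), Add(Mul(3, Pow(5, -1)), Mul(-5, Pow(8, -1)))) = Mul(Rational(-1, 2), Add(Mul(3, Rational(1, 5)), Mul(-5, Rational(1, 8)))) = Mul(Rational(-1, 2), Add(Rational(3, 5), Rational(-5, 8))) = Mul(Rational(-1, 2), Rational(-1, 40)) = Rational(1, 80) ≈ 0.012500)
X = Rational(3, 80) (X = Mul(Mul(1, Add(1, Mul(2, 1))), Rational(1, 80)) = Mul(Mul(1, Add(1, 2)), Rational(1, 80)) = Mul(Mul(1, 3), Rational(1, 80)) = Mul(3, Rational(1, 80)) = Rational(3, 80) ≈ 0.037500)
Add(Mul(X, Pow(Add(-118, 115), -1)), -25) = Add(Mul(Rational(3, 80), Pow(Add(-118, 115), -1)), -25) = Add(Mul(Rational(3, 80), Pow(-3, -1)), -25) = Add(Mul(Rational(3, 80), Rational(-1, 3)), -25) = Add(Rational(-1, 80), -25) = Rational(-2001, 80)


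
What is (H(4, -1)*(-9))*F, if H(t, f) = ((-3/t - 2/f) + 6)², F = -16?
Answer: 7569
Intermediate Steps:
H(t, f) = (6 - 3/t - 2/f)²
(H(4, -1)*(-9))*F = (((2*4 + 3*(-1) - 6*(-1)*4)²/((-1)²*4²))*(-9))*(-16) = ((1*(1/16)*(8 - 3 + 24)²)*(-9))*(-16) = ((1*(1/16)*29²)*(-9))*(-16) = ((1*(1/16)*841)*(-9))*(-16) = ((841/16)*(-9))*(-16) = -7569/16*(-16) = 7569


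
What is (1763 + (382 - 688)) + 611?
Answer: 2068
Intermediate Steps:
(1763 + (382 - 688)) + 611 = (1763 - 306) + 611 = 1457 + 611 = 2068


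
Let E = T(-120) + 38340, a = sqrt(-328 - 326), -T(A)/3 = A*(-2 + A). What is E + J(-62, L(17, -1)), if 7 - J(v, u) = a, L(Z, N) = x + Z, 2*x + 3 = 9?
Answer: -5573 - I*sqrt(654) ≈ -5573.0 - 25.573*I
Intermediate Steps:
T(A) = -3*A*(-2 + A)
x = 3 (x = -3/2 + (1/2)*9 = -3/2 + 9/2 = 3)
L(Z, N) = 3 + Z
a = I*sqrt(654) (a = sqrt(-654) = I*sqrt(654) ≈ 25.573*I)
J(v, u) = 7 - I*sqrt(654)
E = -5580 (E = 3*(-120)*(2 - 1*(-120)) + 38340 = 3*(-120)*(2 + 120) + 38340 = 3*(-120)*122 + 38340 = -43920 + 38340 = -5580)
E + J(-62, L(17, -1)) = -5580 + (7 - I*sqrt(654)) = -5573 - I*sqrt(654)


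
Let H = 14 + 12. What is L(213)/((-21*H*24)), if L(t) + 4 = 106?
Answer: -17/2184 ≈ -0.0077839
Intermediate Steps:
H = 26
L(t) = 102 (L(t) = -4 + 106 = 102)
L(213)/((-21*H*24)) = 102/((-21*26*24)) = 102/((-546*24)) = 102/(-13104) = 102*(-1/13104) = -17/2184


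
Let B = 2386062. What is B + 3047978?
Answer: 5434040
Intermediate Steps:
B + 3047978 = 2386062 + 3047978 = 5434040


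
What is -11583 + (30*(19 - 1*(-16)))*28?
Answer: 17817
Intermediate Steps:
-11583 + (30*(19 - 1*(-16)))*28 = -11583 + (30*(19 + 16))*28 = -11583 + (30*35)*28 = -11583 + 1050*28 = -11583 + 29400 = 17817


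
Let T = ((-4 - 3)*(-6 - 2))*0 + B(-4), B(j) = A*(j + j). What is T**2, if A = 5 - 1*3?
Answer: 256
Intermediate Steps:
A = 2 (A = 5 - 3 = 2)
B(j) = 4*j (B(j) = 2*(j + j) = 2*(2*j) = 4*j)
T = -16 (T = ((-4 - 3)*(-6 - 2))*0 + 4*(-4) = -7*(-8)*0 - 16 = 56*0 - 16 = 0 - 16 = -16)
T**2 = (-16)**2 = 256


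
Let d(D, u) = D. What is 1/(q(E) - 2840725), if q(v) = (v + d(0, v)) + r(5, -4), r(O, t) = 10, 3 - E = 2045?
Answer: -1/2842757 ≈ -3.5177e-7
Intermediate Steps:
E = -2042 (E = 3 - 1*2045 = 3 - 2045 = -2042)
q(v) = 10 + v (q(v) = (v + 0) + 10 = v + 10 = 10 + v)
1/(q(E) - 2840725) = 1/((10 - 2042) - 2840725) = 1/(-2032 - 2840725) = 1/(-2842757) = -1/2842757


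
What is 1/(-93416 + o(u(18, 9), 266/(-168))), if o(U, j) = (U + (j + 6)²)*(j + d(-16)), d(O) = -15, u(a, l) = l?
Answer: -1728/162239743 ≈ -1.0651e-5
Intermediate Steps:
o(U, j) = (-15 + j)*(U + (6 + j)²) (o(U, j) = (U + (j + 6)²)*(j - 15) = (U + (6 + j)²)*(-15 + j) = (-15 + j)*(U + (6 + j)²))
1/(-93416 + o(u(18, 9), 266/(-168))) = 1/(-93416 + (-15*9 - 15*(6 + 266/(-168))² + 9*(266/(-168)) + (266/(-168))*(6 + 266/(-168))²)) = 1/(-93416 + (-135 - 15*(6 + 266*(-1/168))² + 9*(266*(-1/168)) + (266*(-1/168))*(6 + 266*(-1/168))²)) = 1/(-93416 + (-135 - 15*(6 - 19/12)² + 9*(-19/12) - 19*(6 - 19/12)²/12)) = 1/(-93416 + (-135 - 15*(53/12)² - 57/4 - 19*(53/12)²/12)) = 1/(-93416 + (-135 - 15*2809/144 - 57/4 - 19/12*2809/144)) = 1/(-93416 + (-135 - 14045/48 - 57/4 - 53371/1728)) = 1/(-93416 - 816895/1728) = 1/(-162239743/1728) = -1728/162239743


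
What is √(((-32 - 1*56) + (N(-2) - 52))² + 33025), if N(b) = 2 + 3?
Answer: 25*√82 ≈ 226.38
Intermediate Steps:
N(b) = 5
√(((-32 - 1*56) + (N(-2) - 52))² + 33025) = √(((-32 - 1*56) + (5 - 52))² + 33025) = √(((-32 - 56) - 47)² + 33025) = √((-88 - 47)² + 33025) = √((-135)² + 33025) = √(18225 + 33025) = √51250 = 25*√82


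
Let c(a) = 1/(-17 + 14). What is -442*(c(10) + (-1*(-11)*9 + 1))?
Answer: -132158/3 ≈ -44053.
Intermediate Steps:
c(a) = -⅓ (c(a) = 1/(-3) = -⅓)
-442*(c(10) + (-1*(-11)*9 + 1)) = -442*(-⅓ + (-1*(-11)*9 + 1)) = -442*(-⅓ + (11*9 + 1)) = -442*(-⅓ + (99 + 1)) = -442*(-⅓ + 100) = -442*299/3 = -132158/3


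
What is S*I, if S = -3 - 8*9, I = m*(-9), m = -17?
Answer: -11475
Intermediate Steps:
I = 153 (I = -17*(-9) = 153)
S = -75 (S = -3 - 72 = -75)
S*I = -75*153 = -11475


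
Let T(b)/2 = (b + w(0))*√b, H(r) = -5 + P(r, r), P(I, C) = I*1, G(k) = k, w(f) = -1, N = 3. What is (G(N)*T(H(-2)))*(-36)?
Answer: 1728*I*√7 ≈ 4571.9*I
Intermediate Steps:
P(I, C) = I
H(r) = -5 + r
T(b) = 2*√b*(-1 + b) (T(b) = 2*((b - 1)*√b) = 2*((-1 + b)*√b) = 2*(√b*(-1 + b)) = 2*√b*(-1 + b))
(G(N)*T(H(-2)))*(-36) = (3*(2*√(-5 - 2)*(-1 + (-5 - 2))))*(-36) = (3*(2*√(-7)*(-1 - 7)))*(-36) = (3*(2*(I*√7)*(-8)))*(-36) = (3*(-16*I*√7))*(-36) = -48*I*√7*(-36) = 1728*I*√7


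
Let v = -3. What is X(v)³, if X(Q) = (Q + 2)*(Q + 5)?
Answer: -8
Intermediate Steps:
X(Q) = (2 + Q)*(5 + Q)
X(v)³ = (10 + (-3)² + 7*(-3))³ = (10 + 9 - 21)³ = (-2)³ = -8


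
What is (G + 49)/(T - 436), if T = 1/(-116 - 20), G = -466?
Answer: 56712/59297 ≈ 0.95641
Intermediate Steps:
T = -1/136 (T = 1/(-136) = -1/136 ≈ -0.0073529)
(G + 49)/(T - 436) = (-466 + 49)/(-1/136 - 436) = -417/(-59297/136) = -417*(-136/59297) = 56712/59297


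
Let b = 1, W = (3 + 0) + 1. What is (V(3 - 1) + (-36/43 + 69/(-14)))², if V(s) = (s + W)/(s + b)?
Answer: 5139289/362404 ≈ 14.181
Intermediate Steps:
W = 4 (W = 3 + 1 = 4)
V(s) = (4 + s)/(1 + s) (V(s) = (s + 4)/(s + 1) = (4 + s)/(1 + s))
(V(3 - 1) + (-36/43 + 69/(-14)))² = ((4 + (3 - 1))/(1 + (3 - 1)) + (-36/43 + 69/(-14)))² = ((4 + 2)/(1 + 2) + (-36*1/43 + 69*(-1/14)))² = (6/3 + (-36/43 - 69/14))² = ((⅓)*6 - 3471/602)² = (2 - 3471/602)² = (-2267/602)² = 5139289/362404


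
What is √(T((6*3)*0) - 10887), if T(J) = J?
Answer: I*√10887 ≈ 104.34*I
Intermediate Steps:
√(T((6*3)*0) - 10887) = √((6*3)*0 - 10887) = √(18*0 - 10887) = √(0 - 10887) = √(-10887) = I*√10887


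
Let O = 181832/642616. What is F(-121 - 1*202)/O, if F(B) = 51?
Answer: 240981/1337 ≈ 180.24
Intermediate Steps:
O = 22729/80327 (O = 181832*(1/642616) = 22729/80327 ≈ 0.28296)
F(-121 - 1*202)/O = 51/(22729/80327) = 51*(80327/22729) = 240981/1337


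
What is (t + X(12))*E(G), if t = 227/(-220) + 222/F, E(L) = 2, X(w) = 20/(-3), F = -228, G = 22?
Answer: -108749/6270 ≈ -17.344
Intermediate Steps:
X(w) = -20/3 (X(w) = 20*(-⅓) = -20/3)
t = -8383/4180 (t = 227/(-220) + 222/(-228) = 227*(-1/220) + 222*(-1/228) = -227/220 - 37/38 = -8383/4180 ≈ -2.0055)
(t + X(12))*E(G) = (-8383/4180 - 20/3)*2 = -108749/12540*2 = -108749/6270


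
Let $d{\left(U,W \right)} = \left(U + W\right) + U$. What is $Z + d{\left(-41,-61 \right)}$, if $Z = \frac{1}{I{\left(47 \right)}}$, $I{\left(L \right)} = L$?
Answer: $- \frac{6720}{47} \approx -142.98$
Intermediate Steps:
$Z = \frac{1}{47} \approx 0.021277$
$d{\left(U,W \right)} = W + 2 U$
$Z + d{\left(-41,-61 \right)} = \frac{1}{47} + \left(-61 + 2 \left(-41\right)\right) = \frac{1}{47} - 143 = - \frac{6720}{47}$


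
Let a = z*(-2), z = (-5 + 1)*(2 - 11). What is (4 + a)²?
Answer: 4624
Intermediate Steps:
z = 36 (z = -4*(-9) = 36)
a = -72 (a = 36*(-2) = -72)
(4 + a)² = (4 - 72)² = (-68)² = 4624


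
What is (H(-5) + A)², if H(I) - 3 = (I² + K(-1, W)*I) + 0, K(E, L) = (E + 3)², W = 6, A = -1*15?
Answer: 49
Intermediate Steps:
A = -15
K(E, L) = (3 + E)²
H(I) = 3 + I² + 4*I (H(I) = 3 + ((I² + (3 - 1)²*I) + 0) = 3 + ((I² + 2²*I) + 0) = 3 + ((I² + 4*I) + 0) = 3 + (I² + 4*I) = 3 + I² + 4*I)
(H(-5) + A)² = ((3 + (-5)² + 4*(-5)) - 15)² = ((3 + 25 - 20) - 15)² = (8 - 15)² = (-7)² = 49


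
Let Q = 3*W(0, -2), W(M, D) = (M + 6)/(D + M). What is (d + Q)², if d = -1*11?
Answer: 400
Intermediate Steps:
W(M, D) = (6 + M)/(D + M)
d = -11
Q = -9 (Q = 3*((6 + 0)/(-2 + 0)) = 3*(6/(-2)) = 3*(-½*6) = 3*(-3) = -9)
(d + Q)² = (-11 - 9)² = (-20)² = 400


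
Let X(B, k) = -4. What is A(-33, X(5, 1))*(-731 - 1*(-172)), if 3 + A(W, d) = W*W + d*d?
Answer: -616018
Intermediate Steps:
A(W, d) = -3 + W² + d² (A(W, d) = -3 + (W*W + d*d) = -3 + (W² + d²) = -3 + W² + d²)
A(-33, X(5, 1))*(-731 - 1*(-172)) = (-3 + (-33)² + (-4)²)*(-731 - 1*(-172)) = (-3 + 1089 + 16)*(-731 + 172) = 1102*(-559) = -616018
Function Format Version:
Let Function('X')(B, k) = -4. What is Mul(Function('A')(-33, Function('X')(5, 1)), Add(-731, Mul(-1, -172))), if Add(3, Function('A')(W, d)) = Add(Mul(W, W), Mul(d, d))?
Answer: -616018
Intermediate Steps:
Function('A')(W, d) = Add(-3, Pow(W, 2), Pow(d, 2)) (Function('A')(W, d) = Add(-3, Add(Mul(W, W), Mul(d, d))) = Add(-3, Add(Pow(W, 2), Pow(d, 2))) = Add(-3, Pow(W, 2), Pow(d, 2)))
Mul(Function('A')(-33, Function('X')(5, 1)), Add(-731, Mul(-1, -172))) = Mul(Add(-3, Pow(-33, 2), Pow(-4, 2)), Add(-731, Mul(-1, -172))) = Mul(Add(-3, 1089, 16), Add(-731, 172)) = Mul(1102, -559) = -616018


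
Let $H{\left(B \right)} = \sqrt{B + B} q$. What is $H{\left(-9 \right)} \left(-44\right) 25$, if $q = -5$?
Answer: $16500 i \sqrt{2} \approx 23335.0 i$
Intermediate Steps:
$H{\left(B \right)} = - 5 \sqrt{2} \sqrt{B}$ ($H{\left(B \right)} = \sqrt{B + B} \left(-5\right) = \sqrt{2 B} \left(-5\right) = \sqrt{2} \sqrt{B} \left(-5\right) = - 5 \sqrt{2} \sqrt{B}$)
$H{\left(-9 \right)} \left(-44\right) 25 = - 5 \sqrt{2} \sqrt{-9} \left(-44\right) 25 = - 5 \sqrt{2} \cdot 3 i \left(-44\right) 25 = - 15 i \sqrt{2} \left(-44\right) 25 = 660 i \sqrt{2} \cdot 25 = 16500 i \sqrt{2}$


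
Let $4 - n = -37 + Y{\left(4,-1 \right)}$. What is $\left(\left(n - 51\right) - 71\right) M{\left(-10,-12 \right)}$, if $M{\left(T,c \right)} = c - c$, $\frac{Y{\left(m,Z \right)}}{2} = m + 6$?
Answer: $0$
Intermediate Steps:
$Y{\left(m,Z \right)} = 12 + 2 m$ ($Y{\left(m,Z \right)} = 2 \left(m + 6\right) = 2 \left(6 + m\right) = 12 + 2 m$)
$n = 21$ ($n = 4 - \left(-37 + \left(12 + 2 \cdot 4\right)\right) = 4 - \left(-37 + \left(12 + 8\right)\right) = 4 - \left(-37 + 20\right) = 4 - -17 = 4 + 17 = 21$)
$M{\left(T,c \right)} = 0$
$\left(\left(n - 51\right) - 71\right) M{\left(-10,-12 \right)} = \left(\left(21 - 51\right) - 71\right) 0 = \left(-30 - 71\right) 0 = \left(-101\right) 0 = 0$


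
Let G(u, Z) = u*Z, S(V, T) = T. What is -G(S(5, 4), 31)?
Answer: -124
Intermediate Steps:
G(u, Z) = Z*u
-G(S(5, 4), 31) = -31*4 = -1*124 = -124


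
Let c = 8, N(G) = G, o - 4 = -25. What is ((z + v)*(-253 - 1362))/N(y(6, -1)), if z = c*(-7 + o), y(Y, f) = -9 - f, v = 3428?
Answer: 1293615/2 ≈ 6.4681e+5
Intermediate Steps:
o = -21 (o = 4 - 25 = -21)
z = -224 (z = 8*(-7 - 21) = 8*(-28) = -224)
((z + v)*(-253 - 1362))/N(y(6, -1)) = ((-224 + 3428)*(-253 - 1362))/(-9 - 1*(-1)) = (3204*(-1615))/(-9 + 1) = -5174460/(-8) = -5174460*(-1/8) = 1293615/2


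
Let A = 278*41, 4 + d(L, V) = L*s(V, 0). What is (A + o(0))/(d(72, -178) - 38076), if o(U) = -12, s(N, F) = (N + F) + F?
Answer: -5693/25448 ≈ -0.22371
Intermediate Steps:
s(N, F) = N + 2*F (s(N, F) = (F + N) + F = N + 2*F)
d(L, V) = -4 + L*V (d(L, V) = -4 + L*(V + 2*0) = -4 + L*(V + 0) = -4 + L*V)
A = 11398
(A + o(0))/(d(72, -178) - 38076) = (11398 - 12)/((-4 + 72*(-178)) - 38076) = 11386/((-4 - 12816) - 38076) = 11386/(-12820 - 38076) = 11386/(-50896) = 11386*(-1/50896) = -5693/25448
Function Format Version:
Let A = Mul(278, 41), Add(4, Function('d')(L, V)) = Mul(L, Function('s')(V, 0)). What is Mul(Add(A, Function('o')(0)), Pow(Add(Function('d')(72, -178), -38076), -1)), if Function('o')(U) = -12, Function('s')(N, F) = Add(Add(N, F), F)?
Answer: Rational(-5693, 25448) ≈ -0.22371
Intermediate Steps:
Function('s')(N, F) = Add(N, Mul(2, F)) (Function('s')(N, F) = Add(Add(F, N), F) = Add(N, Mul(2, F)))
Function('d')(L, V) = Add(-4, Mul(L, V)) (Function('d')(L, V) = Add(-4, Mul(L, Add(V, Mul(2, 0)))) = Add(-4, Mul(L, Add(V, 0))) = Add(-4, Mul(L, V)))
A = 11398
Mul(Add(A, Function('o')(0)), Pow(Add(Function('d')(72, -178), -38076), -1)) = Mul(Add(11398, -12), Pow(Add(Add(-4, Mul(72, -178)), -38076), -1)) = Mul(11386, Pow(Add(Add(-4, -12816), -38076), -1)) = Mul(11386, Pow(Add(-12820, -38076), -1)) = Mul(11386, Pow(-50896, -1)) = Mul(11386, Rational(-1, 50896)) = Rational(-5693, 25448)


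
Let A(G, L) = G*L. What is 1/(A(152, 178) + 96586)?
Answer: 1/123642 ≈ 8.0879e-6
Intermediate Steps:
1/(A(152, 178) + 96586) = 1/(152*178 + 96586) = 1/(27056 + 96586) = 1/123642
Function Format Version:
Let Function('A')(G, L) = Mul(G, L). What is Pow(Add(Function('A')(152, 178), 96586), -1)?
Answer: Rational(1, 123642) ≈ 8.0879e-6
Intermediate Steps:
Pow(Add(Function('A')(152, 178), 96586), -1) = Pow(Add(Mul(152, 178), 96586), -1) = Pow(Add(27056, 96586), -1) = Pow(123642, -1) = Rational(1, 123642)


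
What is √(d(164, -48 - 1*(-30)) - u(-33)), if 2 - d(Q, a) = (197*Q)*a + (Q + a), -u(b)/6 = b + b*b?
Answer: 18*√1814 ≈ 766.64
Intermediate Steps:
u(b) = -6*b - 6*b² (u(b) = -6*(b + b*b) = -6*(b + b²) = -6*b - 6*b²)
d(Q, a) = 2 - Q - a - 197*Q*a (d(Q, a) = 2 - ((197*Q)*a + (Q + a)) = 2 - (197*Q*a + (Q + a)) = 2 - (Q + a + 197*Q*a) = 2 + (-Q - a - 197*Q*a) = 2 - Q - a - 197*Q*a)
√(d(164, -48 - 1*(-30)) - u(-33)) = √((2 - 1*164 - (-48 - 1*(-30)) - 197*164*(-48 - 1*(-30))) - (-6)*(-33)*(1 - 33)) = √((2 - 164 - (-48 + 30) - 197*164*(-48 + 30)) - (-6)*(-33)*(-32)) = √((2 - 164 - 1*(-18) - 197*164*(-18)) - 1*(-6336)) = √((2 - 164 + 18 + 581544) + 6336) = √(581400 + 6336) = √587736 = 18*√1814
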